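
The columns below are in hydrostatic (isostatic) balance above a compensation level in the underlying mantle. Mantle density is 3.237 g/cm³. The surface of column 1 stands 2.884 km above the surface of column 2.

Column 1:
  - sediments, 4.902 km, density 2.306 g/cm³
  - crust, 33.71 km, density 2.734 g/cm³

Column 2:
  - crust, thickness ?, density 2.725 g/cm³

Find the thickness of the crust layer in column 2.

Take the compensation level at the base of the deeper column (depth z_c below the surface of column 1) and equate Σ ρ_i t_i down to z_c; mantle fills any gap and the z_c terms cancel.
Column 1: 4.902×2.306 + 33.71×2.734 + (z_c − 38.612)×3.237
Column 2: 2.884×0 + x×2.725 + (z_c − 2.884 − 0 − x)×3.237
The z_c×3.237 term appears on both sides and cancels. Collect the known terms of each column as K = Σ(ρt)_known − 3.237 × (depth of known layers): K_1 = 103.467152 − 3.237×38.612 = −21.519892; K_2 = 0 − 3.237×(2.884 + 0) = −9.335508.
Balance: K_1 = K_2 − x×(3.237 − 2.725), so x = (K_2 − K_1)/(3.237 − 2.725) = 12.1844/0.512 = 23.8 km.

23.8 km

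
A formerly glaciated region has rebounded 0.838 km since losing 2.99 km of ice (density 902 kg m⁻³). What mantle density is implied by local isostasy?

3220 kg m⁻³

ρ_m = ρ_ice t / u = 902 × 2.99 km/0.838 km = 3220 kg m⁻³.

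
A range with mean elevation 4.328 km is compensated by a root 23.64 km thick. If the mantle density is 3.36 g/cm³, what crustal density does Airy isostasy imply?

2.84 g/cm³

ρ_c h = (ρ_m − ρ_c) r → ρ_c (h + r) = ρ_m r → ρ_c = ρ_m r / (h + r).
ρ_c = 3.36 × 23.64 km / (4.328 km + 23.64 km) = 2.84 g/cm³.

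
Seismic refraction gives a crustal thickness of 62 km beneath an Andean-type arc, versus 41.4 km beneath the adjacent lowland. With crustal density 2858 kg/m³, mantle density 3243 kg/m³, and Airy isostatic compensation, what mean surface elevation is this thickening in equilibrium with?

Excess crust Δ = 62 km − 41.4 km = 20.6 km, split between elevation h and root r with h + r = Δ.
Airy balance ρ_c h = (ρ_m − ρ_c) r gives r = h ρ_c/(ρ_m − ρ_c), so h (1 + ρ_c/(ρ_m − ρ_c)) = Δ, i.e. h = Δ (ρ_m − ρ_c)/ρ_m.
h = 20.6 km × 385/3243 = 2.45 km.

2.45 km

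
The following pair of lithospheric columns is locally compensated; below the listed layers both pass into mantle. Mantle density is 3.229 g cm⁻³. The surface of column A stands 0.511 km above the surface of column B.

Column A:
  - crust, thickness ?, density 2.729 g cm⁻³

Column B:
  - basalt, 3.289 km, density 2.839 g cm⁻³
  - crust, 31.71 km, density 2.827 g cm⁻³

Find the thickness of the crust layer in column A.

31.4 km

Take the compensation level at the base of the deeper column (depth z_c below the surface of column A) and equate Σ ρ_i t_i down to z_c; mantle fills any gap and the z_c terms cancel.
Column A: x×2.729 + (z_c − 0 − x)×3.229
Column B: 0.511×0 + 3.289×2.839 + 31.71×2.827 + (z_c − 0.511 − 34.999)×3.229
The z_c×3.229 term appears on both sides and cancels. Collect the known terms of each column as K = Σ(ρt)_known − 3.229 × (depth of known layers): K_A = 0 − 3.229×0 = 0; K_B = 98.981641 − 3.229×(0.511 + 34.999) = −15.680149.
Balance: K_A − x×(3.229 − 2.729) = K_B, so x = (K_A − K_B)/(3.229 − 2.729) = 15.6801/0.5 = 31.4 km.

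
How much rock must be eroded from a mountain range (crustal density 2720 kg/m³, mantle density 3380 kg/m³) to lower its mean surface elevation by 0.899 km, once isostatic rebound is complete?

4.6 km

Net drop Δ = e − u = e − e ρ_c/ρ_m = e (ρ_m − ρ_c)/ρ_m.
e = Δ ρ_m/(ρ_m − ρ_c) = 0.899 km × 3380/660 = 4.6 km.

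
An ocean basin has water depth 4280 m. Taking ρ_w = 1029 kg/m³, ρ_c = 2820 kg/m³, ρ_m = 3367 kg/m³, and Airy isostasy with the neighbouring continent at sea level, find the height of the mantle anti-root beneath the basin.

In Airy isostatic equilibrium: replacing crust with seawater at the top is compensated by replacing crust with mantle at the base: d (ρ_c − ρ_w) = a (ρ_m − ρ_c).
a = d (ρ_c − ρ_w)/(ρ_m − ρ_c) = 4280 m × 1791/547 = 14000 m.

14000 m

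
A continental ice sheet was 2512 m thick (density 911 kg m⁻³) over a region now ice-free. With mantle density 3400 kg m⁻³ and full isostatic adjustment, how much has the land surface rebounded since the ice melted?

Removing the load lets mantle flow back in; uplift u satisfies ρ_ice t = ρ_m u.
u = t ρ_ice/ρ_m = 2512 m × 911/3400 = 673 m.

673 m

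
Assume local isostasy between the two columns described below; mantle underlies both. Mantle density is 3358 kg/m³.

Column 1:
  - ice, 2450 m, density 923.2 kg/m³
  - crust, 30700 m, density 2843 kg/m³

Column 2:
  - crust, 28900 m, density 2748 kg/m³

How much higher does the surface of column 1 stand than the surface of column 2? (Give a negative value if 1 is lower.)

1230 m

For any compensation level in the mantle, the mantle terms cancel and isostasy reduces to e = (Σt_1 − Σt_2) − (Σ(ρt)_1 − Σ(ρt)_2) / ρ_m.
Σt_1 = 33150 m; Σt_2 = 28900 m; Σ(ρt)_1 = 89541940; Σ(ρt)_2 = 79417200 (in m·kg/m³).
e = (33150 − 28900) − (89541940 − 79417200) / 3358 = 1230 m.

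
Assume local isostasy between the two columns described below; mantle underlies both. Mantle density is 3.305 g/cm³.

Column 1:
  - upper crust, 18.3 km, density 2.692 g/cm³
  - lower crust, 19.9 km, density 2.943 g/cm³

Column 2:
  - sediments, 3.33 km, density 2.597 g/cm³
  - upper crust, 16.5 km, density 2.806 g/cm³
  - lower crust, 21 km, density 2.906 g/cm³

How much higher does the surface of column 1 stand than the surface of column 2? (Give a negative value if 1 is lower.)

For any compensation level in the mantle, the mantle terms cancel and isostasy reduces to e = (Σt_1 − Σt_2) − (Σ(ρt)_1 − Σ(ρt)_2) / ρ_m.
Σt_1 = 38.2 km; Σt_2 = 40.83 km; Σ(ρt)_1 = 107.8293; Σ(ρt)_2 = 115.97301 (in km·g/cm³).
e = (38.2 − 40.83) − (107.8293 − 115.97301) / 3.305 = −0.166 km.

−0.166 km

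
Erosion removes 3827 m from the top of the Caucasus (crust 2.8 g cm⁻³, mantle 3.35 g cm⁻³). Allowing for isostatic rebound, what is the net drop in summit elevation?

Rebound u = e ρ_c/ρ_m = 3827 m × 2.8/3.35 = 3199 m.
Net surface drop = e − u = 3827 m − 3199 m = e (ρ_m − ρ_c)/ρ_m = 628 m.

628 m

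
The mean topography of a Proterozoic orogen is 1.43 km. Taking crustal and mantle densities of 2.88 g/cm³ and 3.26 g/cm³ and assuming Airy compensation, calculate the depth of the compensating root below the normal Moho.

10.8 km

In Airy isostatic equilibrium: the weight of the topography is balanced by the buoyancy of the root, ρ_c h = (ρ_m − ρ_c) r.
r = h · ρ_c / (ρ_m − ρ_c) = 1.43 km × 2.88 / (3.26 − 2.88) = 10.8 km.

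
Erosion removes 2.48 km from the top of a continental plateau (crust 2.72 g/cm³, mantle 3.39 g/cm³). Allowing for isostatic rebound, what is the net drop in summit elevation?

0.49 km

Rebound u = e ρ_c/ρ_m = 2.48 km × 2.72/3.39 = 1.99 km.
Net surface drop = e − u = 2.48 km − 1.99 km = e (ρ_m − ρ_c)/ρ_m = 0.49 km.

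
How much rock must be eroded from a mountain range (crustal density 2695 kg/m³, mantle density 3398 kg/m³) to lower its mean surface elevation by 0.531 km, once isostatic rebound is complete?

2.57 km

Net drop Δ = e − u = e − e ρ_c/ρ_m = e (ρ_m − ρ_c)/ρ_m.
e = Δ ρ_m/(ρ_m − ρ_c) = 0.531 km × 3398/703 = 2.57 km.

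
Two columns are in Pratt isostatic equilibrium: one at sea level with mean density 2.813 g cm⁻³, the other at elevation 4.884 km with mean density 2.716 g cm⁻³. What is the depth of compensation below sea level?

ρ_ref D = ρ (D + h) → D (ρ_ref − ρ) = ρ h.
D = ρ h/(ρ_ref − ρ) = 2.716 × 4.884 km/(2.813 − 2.716) = 137 km.

137 km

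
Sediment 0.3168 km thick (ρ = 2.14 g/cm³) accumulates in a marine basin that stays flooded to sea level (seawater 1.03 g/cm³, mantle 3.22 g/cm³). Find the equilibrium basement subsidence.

Submarine loading: the sediment displaces seawater, and the subsidence is in turn flooded, so s (ρ_m − ρ_w) = t (ρ_sed − ρ_w).
s = 0.3168 km × (2.14 − 1.03) / (3.22 − 1.03) = 0.161 km.

0.161 km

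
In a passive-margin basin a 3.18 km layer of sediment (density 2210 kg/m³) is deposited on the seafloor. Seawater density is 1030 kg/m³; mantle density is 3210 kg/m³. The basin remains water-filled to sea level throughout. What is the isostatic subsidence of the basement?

Submarine loading: the sediment displaces seawater, and the subsidence is in turn flooded, so s (ρ_m − ρ_w) = t (ρ_sed − ρ_w).
s = 3.18 km × (2210 − 1030) / (3210 − 1030) = 1.72 km.

1.72 km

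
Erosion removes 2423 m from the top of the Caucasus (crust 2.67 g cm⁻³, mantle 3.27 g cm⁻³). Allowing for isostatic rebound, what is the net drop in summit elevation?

445 m

Rebound u = e ρ_c/ρ_m = 2423 m × 2.67/3.27 = 1978 m.
Net surface drop = e − u = 2423 m − 1978 m = e (ρ_m − ρ_c)/ρ_m = 445 m.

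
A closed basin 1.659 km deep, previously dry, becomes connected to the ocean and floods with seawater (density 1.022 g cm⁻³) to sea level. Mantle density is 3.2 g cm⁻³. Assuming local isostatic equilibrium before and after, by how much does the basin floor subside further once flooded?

After flooding the water column is d + s deep. Its weight must equal the weight of mantle displaced by the extra subsidence s: (d + s) ρ_w = s ρ_m.
s = d ρ_w / (ρ_m − ρ_w) = 1.659 km × 1.022/(3.2 − 1.022) = 0.778 km.

0.778 km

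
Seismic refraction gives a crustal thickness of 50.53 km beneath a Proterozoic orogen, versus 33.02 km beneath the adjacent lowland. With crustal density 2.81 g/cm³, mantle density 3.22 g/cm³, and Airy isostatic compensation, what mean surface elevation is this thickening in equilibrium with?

Excess crust Δ = 50.53 km − 33.02 km = 17.51 km, split between elevation h and root r with h + r = Δ.
Airy balance ρ_c h = (ρ_m − ρ_c) r gives r = h ρ_c/(ρ_m − ρ_c), so h (1 + ρ_c/(ρ_m − ρ_c)) = Δ, i.e. h = Δ (ρ_m − ρ_c)/ρ_m.
h = 17.51 km × 0.41/3.22 = 2.23 km.

2.23 km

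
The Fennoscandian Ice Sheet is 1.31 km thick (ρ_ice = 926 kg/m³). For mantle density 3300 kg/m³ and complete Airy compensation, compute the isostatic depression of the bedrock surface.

By Archimedes' principle applied to the lithosphere: the ice load ρ_ice t is balanced by mantle displaced below, ρ_m s.
s = t ρ_ice / ρ_m = 1.31 km × 926/3300 = 0.368 km.

0.368 km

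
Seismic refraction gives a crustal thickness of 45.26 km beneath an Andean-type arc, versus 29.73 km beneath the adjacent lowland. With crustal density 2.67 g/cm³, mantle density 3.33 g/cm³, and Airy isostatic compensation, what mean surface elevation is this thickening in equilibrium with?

3.08 km

Excess crust Δ = 45.26 km − 29.73 km = 15.53 km, split between elevation h and root r with h + r = Δ.
Airy balance ρ_c h = (ρ_m − ρ_c) r gives r = h ρ_c/(ρ_m − ρ_c), so h (1 + ρ_c/(ρ_m − ρ_c)) = Δ, i.e. h = Δ (ρ_m − ρ_c)/ρ_m.
h = 15.53 km × 0.66/3.33 = 3.08 km.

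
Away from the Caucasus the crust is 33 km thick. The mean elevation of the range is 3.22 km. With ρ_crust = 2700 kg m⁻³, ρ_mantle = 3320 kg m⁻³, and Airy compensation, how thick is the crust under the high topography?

Root depth r = h ρ_c / (ρ_m − ρ_c) = 3.22 km × 2700 / 620 = 14.02 km.
Total thickness = T + h + r = 33 km + 3.22 km + 14.02 km = 50.2 km.

50.2 km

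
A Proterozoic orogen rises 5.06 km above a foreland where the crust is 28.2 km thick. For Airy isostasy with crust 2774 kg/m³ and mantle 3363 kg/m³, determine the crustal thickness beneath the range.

57.1 km

Root depth r = h ρ_c / (ρ_m − ρ_c) = 5.06 km × 2774 / 589 = 23.83 km.
Total thickness = T + h + r = 28.2 km + 5.06 km + 23.83 km = 57.1 km.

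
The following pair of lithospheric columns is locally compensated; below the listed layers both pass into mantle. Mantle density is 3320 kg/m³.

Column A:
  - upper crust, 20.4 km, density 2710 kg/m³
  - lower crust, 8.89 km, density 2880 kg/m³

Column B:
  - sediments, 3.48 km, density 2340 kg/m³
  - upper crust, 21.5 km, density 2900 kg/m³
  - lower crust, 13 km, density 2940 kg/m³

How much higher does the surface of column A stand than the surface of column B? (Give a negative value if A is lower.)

−0.309 km

For any compensation level in the mantle, the mantle terms cancel and isostasy reduces to e = (Σt_A − Σt_B) − (Σ(ρt)_A − Σ(ρt)_B) / ρ_m.
Σt_A = 29.29 km; Σt_B = 37.98 km; Σ(ρt)_A = 80887.2; Σ(ρt)_B = 108713.2 (in km·kg/m³).
e = (29.29 − 37.98) − (80887.2 − 108713.2) / 3320 = −0.309 km.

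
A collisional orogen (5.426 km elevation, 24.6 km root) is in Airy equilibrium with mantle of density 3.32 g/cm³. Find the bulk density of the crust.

2.72 g/cm³

ρ_c h = (ρ_m − ρ_c) r → ρ_c (h + r) = ρ_m r → ρ_c = ρ_m r / (h + r).
ρ_c = 3.32 × 24.6 km / (5.426 km + 24.6 km) = 2.72 g/cm³.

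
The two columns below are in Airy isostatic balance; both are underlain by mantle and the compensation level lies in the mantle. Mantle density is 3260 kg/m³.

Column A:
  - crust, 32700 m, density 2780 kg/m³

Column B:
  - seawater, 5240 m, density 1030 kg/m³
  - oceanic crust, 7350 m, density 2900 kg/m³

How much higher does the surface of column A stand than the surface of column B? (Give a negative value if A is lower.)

419 m

For any compensation level in the mantle, the mantle terms cancel and isostasy reduces to e = (Σt_A − Σt_B) − (Σ(ρt)_A − Σ(ρt)_B) / ρ_m.
Σt_A = 32700 m; Σt_B = 12590 m; Σ(ρt)_A = 90906000; Σ(ρt)_B = 26712200 (in m·kg/m³).
e = (32700 − 12590) − (90906000 − 26712200) / 3260 = 419 m.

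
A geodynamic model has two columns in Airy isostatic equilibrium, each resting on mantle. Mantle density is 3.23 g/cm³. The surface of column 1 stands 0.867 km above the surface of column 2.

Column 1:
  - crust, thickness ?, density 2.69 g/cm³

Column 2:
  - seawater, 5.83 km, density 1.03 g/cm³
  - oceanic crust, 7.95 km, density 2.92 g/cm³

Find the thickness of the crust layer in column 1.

33.5 km

Take the compensation level at the base of the deeper column (depth z_c below the surface of column 1) and equate Σ ρ_i t_i down to z_c; mantle fills any gap and the z_c terms cancel.
Column 1: x×2.69 + (z_c − 0 − x)×3.23
Column 2: 0.867×0 + 5.83×1.03 + 7.95×2.92 + (z_c − 0.867 − 13.78)×3.23
The z_c×3.23 term appears on both sides and cancels. Collect the known terms of each column as K = Σ(ρt)_known − 3.23 × (depth of known layers): K_1 = 0 − 3.23×0 = 0; K_2 = 29.2189 − 3.23×(0.867 + 13.78) = −18.09091.
Balance: K_1 − x×(3.23 − 2.69) = K_2, so x = (K_1 − K_2)/(3.23 − 2.69) = 18.0909/0.54 = 33.5 km.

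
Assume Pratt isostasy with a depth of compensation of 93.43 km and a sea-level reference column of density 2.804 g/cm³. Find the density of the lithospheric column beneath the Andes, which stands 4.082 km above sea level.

2.69 g/cm³

Pratt balance: ρ_ref D = ρ (D + h).
ρ = ρ_ref D/(D + h) = 2.804 × 93.43 km/(93.43 km + 4.082 km) = 2.69 g/cm³.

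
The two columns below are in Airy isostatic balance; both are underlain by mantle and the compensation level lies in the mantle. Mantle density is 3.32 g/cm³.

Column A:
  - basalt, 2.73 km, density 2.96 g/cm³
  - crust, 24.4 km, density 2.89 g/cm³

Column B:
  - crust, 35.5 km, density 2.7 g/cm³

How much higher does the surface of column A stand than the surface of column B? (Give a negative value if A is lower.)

−3.17 km

For any compensation level in the mantle, the mantle terms cancel and isostasy reduces to e = (Σt_A − Σt_B) − (Σ(ρt)_A − Σ(ρt)_B) / ρ_m.
Σt_A = 27.13 km; Σt_B = 35.5 km; Σ(ρt)_A = 78.5968; Σ(ρt)_B = 95.85 (in km·g/cm³).
e = (27.13 − 35.5) − (78.5968 − 95.85) / 3.32 = −3.17 km.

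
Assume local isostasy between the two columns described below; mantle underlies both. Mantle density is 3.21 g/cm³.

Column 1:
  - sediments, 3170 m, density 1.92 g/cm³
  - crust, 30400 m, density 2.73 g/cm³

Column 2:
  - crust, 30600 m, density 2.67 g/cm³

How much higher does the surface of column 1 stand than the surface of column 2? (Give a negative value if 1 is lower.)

For any compensation level in the mantle, the mantle terms cancel and isostasy reduces to e = (Σt_1 − Σt_2) − (Σ(ρt)_1 − Σ(ρt)_2) / ρ_m.
Σt_1 = 33570 m; Σt_2 = 30600 m; Σ(ρt)_1 = 89078.4; Σ(ρt)_2 = 81702 (in m·g/cm³).
e = (33570 − 30600) − (89078.4 − 81702) / 3.21 = 672 m.

672 m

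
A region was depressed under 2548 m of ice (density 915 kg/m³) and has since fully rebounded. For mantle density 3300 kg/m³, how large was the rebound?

706 m

Removing the load lets mantle flow back in; uplift u satisfies ρ_ice t = ρ_m u.
u = t ρ_ice/ρ_m = 2548 m × 915/3300 = 706 m.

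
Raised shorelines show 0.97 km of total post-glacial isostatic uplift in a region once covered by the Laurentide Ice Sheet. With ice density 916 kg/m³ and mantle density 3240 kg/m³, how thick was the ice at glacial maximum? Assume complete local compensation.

u = t ρ_ice/ρ_m → t = u ρ_m/ρ_ice = 0.97 km × 3240/916 = 3.43 km.

3.43 km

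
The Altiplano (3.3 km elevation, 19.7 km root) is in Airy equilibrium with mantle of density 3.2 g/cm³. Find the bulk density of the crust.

2.74 g/cm³

ρ_c h = (ρ_m − ρ_c) r → ρ_c (h + r) = ρ_m r → ρ_c = ρ_m r / (h + r).
ρ_c = 3.2 × 19.7 km / (3.3 km + 19.7 km) = 2.74 g/cm³.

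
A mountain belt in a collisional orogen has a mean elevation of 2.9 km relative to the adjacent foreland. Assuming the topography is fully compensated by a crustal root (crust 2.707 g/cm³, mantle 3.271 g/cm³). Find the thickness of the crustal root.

13.9 km

Balancing pressure at the compensation depth: the weight of the topography is balanced by the buoyancy of the root, ρ_c h = (ρ_m − ρ_c) r.
r = h · ρ_c / (ρ_m − ρ_c) = 2.9 km × 2.707 / (3.271 − 2.707) = 13.9 km.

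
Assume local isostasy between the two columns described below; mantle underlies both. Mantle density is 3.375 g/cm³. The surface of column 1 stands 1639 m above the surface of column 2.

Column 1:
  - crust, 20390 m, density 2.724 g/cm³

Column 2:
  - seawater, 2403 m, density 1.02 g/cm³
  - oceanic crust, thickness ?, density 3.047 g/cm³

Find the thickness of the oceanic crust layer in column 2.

6350 m

Take the compensation level at the base of the deeper column (depth z_c below the surface of column 1) and equate Σ ρ_i t_i down to z_c; mantle fills any gap and the z_c terms cancel.
Column 1: 20390×2.724 + (z_c − 20390)×3.375
Column 2: 1639×0 + 2403×1.02 + x×3.047 + (z_c − 1639 − 2403 − x)×3.375
The z_c×3.375 term appears on both sides and cancels. Collect the known terms of each column as K = Σ(ρt)_known − 3.375 × (depth of known layers): K_1 = 55542.36 − 3.375×20390 = −13273.89; K_2 = 2451.06 − 3.375×(1639 + 2403) = −11190.69.
Balance: K_1 = K_2 − x×(3.375 − 3.047), so x = (K_2 − K_1)/(3.375 − 3.047) = 2083.2/0.328 = 6350 m.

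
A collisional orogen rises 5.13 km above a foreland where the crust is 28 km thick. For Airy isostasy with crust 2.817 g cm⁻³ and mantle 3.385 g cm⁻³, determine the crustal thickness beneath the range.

58.6 km

Root depth r = h ρ_c / (ρ_m − ρ_c) = 5.13 km × 2.817 / 0.568 = 25.44 km.
Total thickness = T + h + r = 28 km + 5.13 km + 25.44 km = 58.6 km.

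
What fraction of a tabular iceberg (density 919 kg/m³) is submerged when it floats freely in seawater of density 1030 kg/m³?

Submerged fraction = ρ_obj/ρ_fluid = 919/1030 = 0.892.

0.892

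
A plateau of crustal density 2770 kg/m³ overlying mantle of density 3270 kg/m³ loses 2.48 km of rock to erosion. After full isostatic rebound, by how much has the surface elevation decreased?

0.379 km

Rebound u = e ρ_c/ρ_m = 2.48 km × 2770/3270 = 2.101 km.
Net surface drop = e − u = 2.48 km − 2.101 km = e (ρ_m − ρ_c)/ρ_m = 0.379 km.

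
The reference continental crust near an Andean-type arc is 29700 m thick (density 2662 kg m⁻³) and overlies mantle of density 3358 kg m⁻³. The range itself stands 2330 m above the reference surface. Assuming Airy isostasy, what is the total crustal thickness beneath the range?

40900 m

Root depth r = h ρ_c / (ρ_m − ρ_c) = 2330 m × 2662 / 696 = 8912 m.
Total thickness = T + h + r = 29700 m + 2330 m + 8912 m = 40900 m.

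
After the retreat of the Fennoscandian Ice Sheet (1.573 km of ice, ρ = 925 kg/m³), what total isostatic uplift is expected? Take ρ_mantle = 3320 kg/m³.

Removing the load lets mantle flow back in; uplift u satisfies ρ_ice t = ρ_m u.
u = t ρ_ice/ρ_m = 1.573 km × 925/3320 = 0.438 km.

0.438 km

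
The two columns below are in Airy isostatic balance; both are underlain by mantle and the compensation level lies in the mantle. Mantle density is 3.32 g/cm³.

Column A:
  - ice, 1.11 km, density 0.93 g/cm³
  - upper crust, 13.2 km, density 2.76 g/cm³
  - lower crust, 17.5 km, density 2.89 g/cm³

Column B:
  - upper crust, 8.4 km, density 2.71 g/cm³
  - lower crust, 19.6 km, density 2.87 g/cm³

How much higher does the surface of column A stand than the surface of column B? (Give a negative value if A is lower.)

For any compensation level in the mantle, the mantle terms cancel and isostasy reduces to e = (Σt_A − Σt_B) − (Σ(ρt)_A − Σ(ρt)_B) / ρ_m.
Σt_A = 31.81 km; Σt_B = 28 km; Σ(ρt)_A = 88.0393; Σ(ρt)_B = 79.016 (in km·g/cm³).
e = (31.81 − 28) − (88.0393 − 79.016) / 3.32 = 1.09 km.

1.09 km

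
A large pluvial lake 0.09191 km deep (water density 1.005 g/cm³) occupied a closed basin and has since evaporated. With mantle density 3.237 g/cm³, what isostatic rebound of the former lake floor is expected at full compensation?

u = d ρ_w/ρ_m = 0.09191 km × 1.005/3.237 = 0.0285 km.

0.0285 km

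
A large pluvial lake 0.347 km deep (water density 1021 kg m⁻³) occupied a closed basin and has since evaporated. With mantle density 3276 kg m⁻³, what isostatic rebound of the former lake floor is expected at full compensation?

0.108 km

u = d ρ_w/ρ_m = 0.347 km × 1021/3276 = 0.108 km.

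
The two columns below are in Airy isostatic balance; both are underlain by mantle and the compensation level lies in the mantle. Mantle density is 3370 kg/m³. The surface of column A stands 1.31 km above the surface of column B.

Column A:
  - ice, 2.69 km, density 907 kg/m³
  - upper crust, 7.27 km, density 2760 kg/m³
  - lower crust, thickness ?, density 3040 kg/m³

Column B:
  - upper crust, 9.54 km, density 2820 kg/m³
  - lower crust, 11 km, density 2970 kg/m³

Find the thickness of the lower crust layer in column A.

9.1 km

Take the compensation level at the base of the deeper column (depth z_c below the surface of column A) and equate Σ ρ_i t_i down to z_c; mantle fills any gap and the z_c terms cancel.
Column A: 2.69×907 + 7.27×2760 + x×3040 + (z_c − 9.96 − x)×3370
Column B: 1.31×0 + 9.54×2820 + 11×2970 + (z_c − 1.31 − 20.54)×3370
The z_c×3370 term appears on both sides and cancels. Collect the known terms of each column as K = Σ(ρt)_known − 3370 × (depth of known layers): K_A = 22505.03 − 3370×9.96 = −11060.17; K_B = 59572.8 − 3370×(1.31 + 20.54) = −14061.7.
Balance: K_A − x×(3370 − 3040) = K_B, so x = (K_A − K_B)/(3370 − 3040) = 3001.53/330 = 9.1 km.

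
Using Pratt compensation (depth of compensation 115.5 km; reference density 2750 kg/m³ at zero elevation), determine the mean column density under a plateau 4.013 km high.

Pratt balance: ρ_ref D = ρ (D + h).
ρ = ρ_ref D/(D + h) = 2750 × 115.5 km/(115.5 km + 4.013 km) = 2660 kg/m³.

2660 kg/m³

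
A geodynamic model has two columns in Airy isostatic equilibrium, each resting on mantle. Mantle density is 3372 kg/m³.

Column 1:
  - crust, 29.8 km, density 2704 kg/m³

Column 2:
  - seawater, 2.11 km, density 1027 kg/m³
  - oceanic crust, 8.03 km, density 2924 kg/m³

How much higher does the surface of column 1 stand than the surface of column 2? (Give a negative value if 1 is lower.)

For any compensation level in the mantle, the mantle terms cancel and isostasy reduces to e = (Σt_1 − Σt_2) − (Σ(ρt)_1 − Σ(ρt)_2) / ρ_m.
Σt_1 = 29.8 km; Σt_2 = 10.14 km; Σ(ρt)_1 = 80579.2; Σ(ρt)_2 = 25646.69 (in km·kg/m³).
e = (29.8 − 10.14) − (80579.2 − 25646.69) / 3372 = 3.37 km.

3.37 km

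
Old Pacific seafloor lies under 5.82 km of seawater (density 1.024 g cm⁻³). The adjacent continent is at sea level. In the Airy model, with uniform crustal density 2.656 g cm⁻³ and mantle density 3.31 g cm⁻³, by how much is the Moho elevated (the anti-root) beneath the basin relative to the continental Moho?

14.5 km

Isostatic balance requires: replacing crust with seawater at the top is compensated by replacing crust with mantle at the base: d (ρ_c − ρ_w) = a (ρ_m − ρ_c).
a = d (ρ_c − ρ_w)/(ρ_m − ρ_c) = 5.82 km × 1.632/0.654 = 14.5 km.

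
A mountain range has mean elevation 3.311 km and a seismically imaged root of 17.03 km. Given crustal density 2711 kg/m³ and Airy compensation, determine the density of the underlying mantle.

Airy balance: ρ_c h = (ρ_m − ρ_c) r → ρ_m = ρ_c (1 + h/r).
ρ_m = 2711 × (1 + 3.311 km/17.03 km) = 3240 kg/m³.

3240 kg/m³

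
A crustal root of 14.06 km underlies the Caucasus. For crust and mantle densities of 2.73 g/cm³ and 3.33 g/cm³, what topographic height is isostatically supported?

3.09 km

By Archimedes' principle applied to the lithosphere: ρ_c h = (ρ_m − ρ_c) r.
h = r (ρ_m − ρ_c) / ρ_c = 14.06 km × (3.33 − 2.73) / 2.73 = 3.09 km.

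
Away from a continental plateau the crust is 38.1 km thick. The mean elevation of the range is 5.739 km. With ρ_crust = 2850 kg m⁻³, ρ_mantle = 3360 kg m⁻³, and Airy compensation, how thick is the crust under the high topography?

75.9 km

Root depth r = h ρ_c / (ρ_m − ρ_c) = 5.739 km × 2850 / 510 = 32.07 km.
Total thickness = T + h + r = 38.1 km + 5.739 km + 32.07 km = 75.9 km.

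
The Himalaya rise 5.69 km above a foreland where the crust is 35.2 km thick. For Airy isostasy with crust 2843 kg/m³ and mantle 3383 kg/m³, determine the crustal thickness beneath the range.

Root depth r = h ρ_c / (ρ_m − ρ_c) = 5.69 km × 2843 / 540 = 29.96 km.
Total thickness = T + h + r = 35.2 km + 5.69 km + 29.96 km = 70.8 km.

70.8 km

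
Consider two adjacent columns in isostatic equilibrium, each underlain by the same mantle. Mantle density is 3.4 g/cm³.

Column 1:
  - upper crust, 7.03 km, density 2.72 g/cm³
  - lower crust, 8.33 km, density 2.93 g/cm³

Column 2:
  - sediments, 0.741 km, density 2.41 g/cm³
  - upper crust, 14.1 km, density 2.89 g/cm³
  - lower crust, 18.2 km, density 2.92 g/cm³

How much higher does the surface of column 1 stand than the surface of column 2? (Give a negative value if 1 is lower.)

−2.34 km

For any compensation level in the mantle, the mantle terms cancel and isostasy reduces to e = (Σt_1 − Σt_2) − (Σ(ρt)_1 − Σ(ρt)_2) / ρ_m.
Σt_1 = 15.36 km; Σt_2 = 33.041 km; Σ(ρt)_1 = 43.5285; Σ(ρt)_2 = 95.67881 (in km·g/cm³).
e = (15.36 − 33.041) − (43.5285 − 95.67881) / 3.4 = −2.34 km.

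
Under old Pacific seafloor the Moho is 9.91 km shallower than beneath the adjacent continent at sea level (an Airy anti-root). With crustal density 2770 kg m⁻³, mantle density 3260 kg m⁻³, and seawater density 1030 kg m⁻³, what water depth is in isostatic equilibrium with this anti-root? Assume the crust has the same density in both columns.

2.79 km

Replacing a thickness d of crust by seawater at the top must be balanced by replacing crust with mantle at the base: d (ρ_c − ρ_w) = a (ρ_m − ρ_c).
d = a (ρ_m − ρ_c)/(ρ_c − ρ_w) = 9.91 km × 490/1740 = 2.79 km.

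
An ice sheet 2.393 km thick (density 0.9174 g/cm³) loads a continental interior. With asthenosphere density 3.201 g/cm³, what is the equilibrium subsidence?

For local isostatic compensation: the ice load ρ_ice t is balanced by mantle displaced below, ρ_m s.
s = t ρ_ice / ρ_m = 2.393 km × 0.9174/3.201 = 0.686 km.

0.686 km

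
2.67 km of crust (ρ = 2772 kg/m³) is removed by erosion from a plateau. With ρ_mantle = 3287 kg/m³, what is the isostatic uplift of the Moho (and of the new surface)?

Unloading: uplift u = e ρ_c/ρ_m = 2.67 km × 2772/3287 = 2.25 km.

2.25 km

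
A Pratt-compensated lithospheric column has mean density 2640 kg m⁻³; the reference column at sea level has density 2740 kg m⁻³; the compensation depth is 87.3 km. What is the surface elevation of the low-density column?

ρ_ref D = ρ (D + h) → h = D (ρ_ref − ρ)/ρ.
h = 87.3 km × (2740 − 2640)/2640 = 3.31 km.

3.31 km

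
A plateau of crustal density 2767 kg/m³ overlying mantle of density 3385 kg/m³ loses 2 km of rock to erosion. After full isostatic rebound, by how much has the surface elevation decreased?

Rebound u = e ρ_c/ρ_m = 2 km × 2767/3385 = 1.635 km.
Net surface drop = e − u = 2 km − 1.635 km = e (ρ_m − ρ_c)/ρ_m = 0.365 km.

0.365 km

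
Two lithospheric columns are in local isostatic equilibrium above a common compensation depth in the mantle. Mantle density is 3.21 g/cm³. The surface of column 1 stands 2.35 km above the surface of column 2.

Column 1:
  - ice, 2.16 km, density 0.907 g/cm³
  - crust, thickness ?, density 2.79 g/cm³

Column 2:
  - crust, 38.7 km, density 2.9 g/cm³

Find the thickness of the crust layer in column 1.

Take the compensation level at the base of the deeper column (depth z_c below the surface of column 1) and equate Σ ρ_i t_i down to z_c; mantle fills any gap and the z_c terms cancel.
Column 1: 2.16×0.907 + x×2.79 + (z_c − 2.16 − x)×3.21
Column 2: 2.35×0 + 38.7×2.9 + (z_c − 2.35 − 38.7)×3.21
The z_c×3.21 term appears on both sides and cancels. Collect the known terms of each column as K = Σ(ρt)_known − 3.21 × (depth of known layers): K_1 = 1.95912 − 3.21×2.16 = −4.97448; K_2 = 112.23 − 3.21×(2.35 + 38.7) = −19.5405.
Balance: K_1 − x×(3.21 − 2.79) = K_2, so x = (K_1 − K_2)/(3.21 − 2.79) = 14.566/0.42 = 34.7 km.

34.7 km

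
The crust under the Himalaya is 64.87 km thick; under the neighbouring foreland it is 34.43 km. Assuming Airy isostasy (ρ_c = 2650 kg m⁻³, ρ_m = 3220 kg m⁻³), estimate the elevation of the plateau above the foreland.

Excess crust Δ = 64.87 km − 34.43 km = 30.44 km, split between elevation h and root r with h + r = Δ.
Airy balance ρ_c h = (ρ_m − ρ_c) r gives r = h ρ_c/(ρ_m − ρ_c), so h (1 + ρ_c/(ρ_m − ρ_c)) = Δ, i.e. h = Δ (ρ_m − ρ_c)/ρ_m.
h = 30.44 km × 570/3220 = 5.39 km.

5.39 km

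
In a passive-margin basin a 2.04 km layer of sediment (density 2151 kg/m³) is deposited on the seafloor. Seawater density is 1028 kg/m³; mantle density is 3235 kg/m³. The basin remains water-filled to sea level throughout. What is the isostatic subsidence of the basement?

1.04 km

Submarine loading: the sediment displaces seawater, and the subsidence is in turn flooded, so s (ρ_m − ρ_w) = t (ρ_sed − ρ_w).
s = 2.04 km × (2151 − 1028) / (3235 − 1028) = 1.04 km.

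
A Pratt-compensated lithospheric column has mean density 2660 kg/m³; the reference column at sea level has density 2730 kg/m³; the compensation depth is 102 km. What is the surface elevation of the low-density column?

2.68 km

ρ_ref D = ρ (D + h) → h = D (ρ_ref − ρ)/ρ.
h = 102 km × (2730 − 2660)/2660 = 2.68 km.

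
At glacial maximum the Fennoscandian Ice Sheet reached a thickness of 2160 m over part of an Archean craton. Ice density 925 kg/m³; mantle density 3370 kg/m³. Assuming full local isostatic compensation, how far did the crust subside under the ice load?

Isostatic balance requires: the ice load ρ_ice t is balanced by mantle displaced below, ρ_m s.
s = t ρ_ice / ρ_m = 2160 m × 925/3370 = 593 m.

593 m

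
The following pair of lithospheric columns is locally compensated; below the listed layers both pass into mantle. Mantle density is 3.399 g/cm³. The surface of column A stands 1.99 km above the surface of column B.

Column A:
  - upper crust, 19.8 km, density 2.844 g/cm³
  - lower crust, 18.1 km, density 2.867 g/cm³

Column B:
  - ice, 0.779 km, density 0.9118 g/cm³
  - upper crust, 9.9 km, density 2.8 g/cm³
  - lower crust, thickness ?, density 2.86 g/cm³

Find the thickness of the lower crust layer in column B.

11.1 km

Take the compensation level at the base of the deeper column (depth z_c below the surface of column A) and equate Σ ρ_i t_i down to z_c; mantle fills any gap and the z_c terms cancel.
Column A: 19.8×2.844 + 18.1×2.867 + (z_c − 37.9)×3.399
Column B: 1.99×0 + 0.779×0.9118 + 9.9×2.8 + x×2.86 + (z_c − 1.99 − 10.679 − x)×3.399
The z_c×3.399 term appears on both sides and cancels. Collect the known terms of each column as K = Σ(ρt)_known − 3.399 × (depth of known layers): K_A = 108.2039 − 3.399×37.9 = −20.6182; K_B = 28.4302922 − 3.399×(1.99 + 10.679) = −14.6316388.
Balance: K_A = K_B − x×(3.399 − 2.86), so x = (K_B − K_A)/(3.399 − 2.86) = 5.98656/0.539 = 11.1 km.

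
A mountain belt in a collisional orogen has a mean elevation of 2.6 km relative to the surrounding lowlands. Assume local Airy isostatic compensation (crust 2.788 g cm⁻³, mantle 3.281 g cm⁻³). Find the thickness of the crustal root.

14.7 km

Equating mass per unit area of the two columns: the weight of the topography is balanced by the buoyancy of the root, ρ_c h = (ρ_m − ρ_c) r.
r = h · ρ_c / (ρ_m − ρ_c) = 2.6 km × 2.788 / (3.281 − 2.788) = 14.7 km.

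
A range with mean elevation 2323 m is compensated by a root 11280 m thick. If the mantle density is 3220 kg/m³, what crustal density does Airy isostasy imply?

2670 kg/m³

ρ_c h = (ρ_m − ρ_c) r → ρ_c (h + r) = ρ_m r → ρ_c = ρ_m r / (h + r).
ρ_c = 3220 × 11280 m / (2323 m + 11280 m) = 2670 kg/m³.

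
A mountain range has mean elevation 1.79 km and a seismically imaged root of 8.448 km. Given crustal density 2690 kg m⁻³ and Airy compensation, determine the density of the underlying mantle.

3260 kg m⁻³

Airy balance: ρ_c h = (ρ_m − ρ_c) r → ρ_m = ρ_c (1 + h/r).
ρ_m = 2690 × (1 + 1.79 km/8.448 km) = 3260 kg m⁻³.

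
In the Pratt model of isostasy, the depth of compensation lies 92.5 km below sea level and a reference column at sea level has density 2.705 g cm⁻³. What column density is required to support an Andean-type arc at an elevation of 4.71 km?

Pratt balance: ρ_ref D = ρ (D + h).
ρ = ρ_ref D/(D + h) = 2.705 × 92.5 km/(92.5 km + 4.71 km) = 2.57 g cm⁻³.

2.57 g cm⁻³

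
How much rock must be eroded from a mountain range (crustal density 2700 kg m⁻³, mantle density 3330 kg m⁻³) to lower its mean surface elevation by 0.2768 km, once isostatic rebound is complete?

Net drop Δ = e − u = e − e ρ_c/ρ_m = e (ρ_m − ρ_c)/ρ_m.
e = Δ ρ_m/(ρ_m − ρ_c) = 0.2768 km × 3330/630 = 1.46 km.

1.46 km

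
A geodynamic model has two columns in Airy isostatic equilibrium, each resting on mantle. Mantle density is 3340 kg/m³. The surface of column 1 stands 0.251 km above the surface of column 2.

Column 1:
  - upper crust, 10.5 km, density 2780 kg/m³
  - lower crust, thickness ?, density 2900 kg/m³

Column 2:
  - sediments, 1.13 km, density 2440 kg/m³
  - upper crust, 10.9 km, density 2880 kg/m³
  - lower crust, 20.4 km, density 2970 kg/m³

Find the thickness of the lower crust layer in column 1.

19.4 km

Take the compensation level at the base of the deeper column (depth z_c below the surface of column 1) and equate Σ ρ_i t_i down to z_c; mantle fills any gap and the z_c terms cancel.
Column 1: 10.5×2780 + x×2900 + (z_c − 10.5 − x)×3340
Column 2: 0.251×0 + 1.13×2440 + 10.9×2880 + 20.4×2970 + (z_c − 0.251 − 32.43)×3340
The z_c×3340 term appears on both sides and cancels. Collect the known terms of each column as K = Σ(ρt)_known − 3340 × (depth of known layers): K_1 = 29190 − 3340×10.5 = −5880; K_2 = 94737.2 − 3340×(0.251 + 32.43) = −14417.34.
Balance: K_1 − x×(3340 − 2900) = K_2, so x = (K_1 − K_2)/(3340 − 2900) = 8537.34/440 = 19.4 km.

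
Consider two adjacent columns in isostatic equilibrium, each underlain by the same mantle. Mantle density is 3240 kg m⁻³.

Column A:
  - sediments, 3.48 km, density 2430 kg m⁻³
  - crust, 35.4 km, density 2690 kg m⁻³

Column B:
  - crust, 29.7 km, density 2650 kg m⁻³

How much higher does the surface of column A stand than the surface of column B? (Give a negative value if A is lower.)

For any compensation level in the mantle, the mantle terms cancel and isostasy reduces to e = (Σt_A − Σt_B) − (Σ(ρt)_A − Σ(ρt)_B) / ρ_m.
Σt_A = 38.88 km; Σt_B = 29.7 km; Σ(ρt)_A = 103682.4; Σ(ρt)_B = 78705 (in km·kg m⁻³).
e = (38.88 − 29.7) − (103682.4 − 78705) / 3240 = 1.47 km.

1.47 km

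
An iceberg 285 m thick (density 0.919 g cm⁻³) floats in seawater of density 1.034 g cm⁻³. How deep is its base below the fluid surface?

Draft d = t ρ_obj/ρ_fluid = 285 m × 0.919/1.034 = 253 m.

253 m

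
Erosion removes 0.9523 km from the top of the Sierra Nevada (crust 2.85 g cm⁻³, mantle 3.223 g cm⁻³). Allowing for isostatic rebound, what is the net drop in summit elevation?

0.11 km

Rebound u = e ρ_c/ρ_m = 0.9523 km × 2.85/3.223 = 0.8421 km.
Net surface drop = e − u = 0.9523 km − 0.8421 km = e (ρ_m − ρ_c)/ρ_m = 0.11 km.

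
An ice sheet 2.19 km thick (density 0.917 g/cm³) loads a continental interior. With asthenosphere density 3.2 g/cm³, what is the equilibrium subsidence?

Isostatic balance requires: the ice load ρ_ice t is balanced by mantle displaced below, ρ_m s.
s = t ρ_ice / ρ_m = 2.19 km × 0.917/3.2 = 0.628 km.

0.628 km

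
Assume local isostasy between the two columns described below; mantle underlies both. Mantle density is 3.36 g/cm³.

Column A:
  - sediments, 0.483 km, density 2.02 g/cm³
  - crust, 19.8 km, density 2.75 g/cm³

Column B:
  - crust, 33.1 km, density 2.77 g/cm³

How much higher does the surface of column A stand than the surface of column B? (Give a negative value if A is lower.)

−2.02 km

For any compensation level in the mantle, the mantle terms cancel and isostasy reduces to e = (Σt_A − Σt_B) − (Σ(ρt)_A − Σ(ρt)_B) / ρ_m.
Σt_A = 20.283 km; Σt_B = 33.1 km; Σ(ρt)_A = 55.42566; Σ(ρt)_B = 91.687 (in km·g/cm³).
e = (20.283 − 33.1) − (55.42566 − 91.687) / 3.36 = −2.02 km.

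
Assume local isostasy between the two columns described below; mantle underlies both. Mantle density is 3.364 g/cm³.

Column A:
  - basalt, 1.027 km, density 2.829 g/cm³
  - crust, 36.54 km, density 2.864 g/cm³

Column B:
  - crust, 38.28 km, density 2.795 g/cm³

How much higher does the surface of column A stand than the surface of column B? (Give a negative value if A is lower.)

−0.88 km

For any compensation level in the mantle, the mantle terms cancel and isostasy reduces to e = (Σt_A − Σt_B) − (Σ(ρt)_A − Σ(ρt)_B) / ρ_m.
Σt_A = 37.567 km; Σt_B = 38.28 km; Σ(ρt)_A = 107.555943; Σ(ρt)_B = 106.9926 (in km·g/cm³).
e = (37.567 − 38.28) − (107.555943 − 106.9926) / 3.364 = −0.88 km.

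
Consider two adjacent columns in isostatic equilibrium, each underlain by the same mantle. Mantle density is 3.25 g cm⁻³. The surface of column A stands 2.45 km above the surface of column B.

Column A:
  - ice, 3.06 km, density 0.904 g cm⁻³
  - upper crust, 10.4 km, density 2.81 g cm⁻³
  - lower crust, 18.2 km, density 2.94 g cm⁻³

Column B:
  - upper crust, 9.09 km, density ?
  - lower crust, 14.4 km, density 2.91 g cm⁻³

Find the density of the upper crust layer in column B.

Take the compensation level at the base of the deeper column (depth z_c below the surface of column A) and equate Σ ρ_i t_i down to z_c; mantle fills any gap and the z_c terms cancel.
Column A: 3.06×0.904 + 10.4×2.81 + 18.2×2.94 + (z_c − 31.66)×3.25
Column B: 2.45×0 + 9.09×ρ + 14.4×2.91 + (z_c − 2.45 − 23.49)×3.25
The z_c×3.25 term appears on both sides and cancels. Collect the known terms of each column as K = Σ(ρt)_known − 3.25 × (depth of known layers): K_A = 85.49824 − 3.25×31.66 = −17.39676; K_B = 41.904 − 3.25×(2.45 + 23.49) = −42.401.
Balance: K_A = K_B + 9.09×ρ, so ρ = (K_A − K_B)/9.09 = 25.0042/9.09 = 2.75 g cm⁻³.

2.75 g cm⁻³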